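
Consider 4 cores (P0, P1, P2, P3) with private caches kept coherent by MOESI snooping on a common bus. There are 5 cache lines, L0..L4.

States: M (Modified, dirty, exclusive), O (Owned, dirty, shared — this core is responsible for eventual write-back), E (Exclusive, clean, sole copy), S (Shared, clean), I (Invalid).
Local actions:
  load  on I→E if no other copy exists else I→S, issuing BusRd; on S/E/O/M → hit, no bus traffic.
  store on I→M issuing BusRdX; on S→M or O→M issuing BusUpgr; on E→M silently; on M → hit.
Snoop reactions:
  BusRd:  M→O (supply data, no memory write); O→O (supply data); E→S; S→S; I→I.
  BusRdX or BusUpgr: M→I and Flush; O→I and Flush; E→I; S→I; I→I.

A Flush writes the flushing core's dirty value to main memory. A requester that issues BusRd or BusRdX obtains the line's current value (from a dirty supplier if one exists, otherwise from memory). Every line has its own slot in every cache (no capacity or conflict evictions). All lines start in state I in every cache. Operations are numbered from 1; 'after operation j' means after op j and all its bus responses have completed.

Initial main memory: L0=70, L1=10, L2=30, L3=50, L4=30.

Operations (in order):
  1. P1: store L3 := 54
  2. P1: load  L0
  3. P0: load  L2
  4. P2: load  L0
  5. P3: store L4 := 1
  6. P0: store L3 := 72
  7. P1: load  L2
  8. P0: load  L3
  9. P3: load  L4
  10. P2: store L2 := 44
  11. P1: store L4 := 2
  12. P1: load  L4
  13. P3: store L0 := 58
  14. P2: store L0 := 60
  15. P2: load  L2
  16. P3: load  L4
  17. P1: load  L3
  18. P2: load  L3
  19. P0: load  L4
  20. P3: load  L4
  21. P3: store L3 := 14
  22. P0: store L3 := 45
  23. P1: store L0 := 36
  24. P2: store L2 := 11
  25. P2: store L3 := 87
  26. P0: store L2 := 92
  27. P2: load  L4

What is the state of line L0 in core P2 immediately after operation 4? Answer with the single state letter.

[1] P1: store L3 := 54 | P0:I, P1:M(54), P2:I, P3:I | bus: BusRdX
[2] P1: load  L0 | P0:I, P1:E(70), P2:I, P3:I | bus: BusRd
[3] P0: load  L2 | P0:E(30), P1:I, P2:I, P3:I | bus: BusRd
[4] P2: load  L0 | P0:I, P1:S(70), P2:S(70), P3:I | bus: BusRd
[5] P3: store L4 := 1 | P0:I, P1:I, P2:I, P3:M(1) | bus: BusRdX
[6] P0: store L3 := 72 | P0:M(72), P1:I, P2:I, P3:I | bus: BusRdX,Flush
[7] P1: load  L2 | P0:S(30), P1:S(30), P2:I, P3:I | bus: BusRd
[8] P0: load  L3 | P0:M(72), P1:I, P2:I, P3:I | bus: none
[9] P3: load  L4 | P0:I, P1:I, P2:I, P3:M(1) | bus: none
[10] P2: store L2 := 44 | P0:I, P1:I, P2:M(44), P3:I | bus: BusRdX
[11] P1: store L4 := 2 | P0:I, P1:M(2), P2:I, P3:I | bus: BusRdX,Flush
[12] P1: load  L4 | P0:I, P1:M(2), P2:I, P3:I | bus: none
[13] P3: store L0 := 58 | P0:I, P1:I, P2:I, P3:M(58) | bus: BusRdX
[14] P2: store L0 := 60 | P0:I, P1:I, P2:M(60), P3:I | bus: BusRdX,Flush
[15] P2: load  L2 | P0:I, P1:I, P2:M(44), P3:I | bus: none
[16] P3: load  L4 | P0:I, P1:O(2), P2:I, P3:S(2) | bus: BusRd
[17] P1: load  L3 | P0:O(72), P1:S(72), P2:I, P3:I | bus: BusRd
[18] P2: load  L3 | P0:O(72), P1:S(72), P2:S(72), P3:I | bus: BusRd
[19] P0: load  L4 | P0:S(2), P1:O(2), P2:I, P3:S(2) | bus: BusRd
[20] P3: load  L4 | P0:S(2), P1:O(2), P2:I, P3:S(2) | bus: none
[21] P3: store L3 := 14 | P0:I, P1:I, P2:I, P3:M(14) | bus: BusRdX,Flush
[22] P0: store L3 := 45 | P0:M(45), P1:I, P2:I, P3:I | bus: BusRdX,Flush
[23] P1: store L0 := 36 | P0:I, P1:M(36), P2:I, P3:I | bus: BusRdX,Flush
[24] P2: store L2 := 11 | P0:I, P1:I, P2:M(11), P3:I | bus: none
[25] P2: store L3 := 87 | P0:I, P1:I, P2:M(87), P3:I | bus: BusRdX,Flush
[26] P0: store L2 := 92 | P0:M(92), P1:I, P2:I, P3:I | bus: BusRdX,Flush
[27] P2: load  L4 | P0:S(2), P1:O(2), P2:S(2), P3:S(2) | bus: BusRd

state = S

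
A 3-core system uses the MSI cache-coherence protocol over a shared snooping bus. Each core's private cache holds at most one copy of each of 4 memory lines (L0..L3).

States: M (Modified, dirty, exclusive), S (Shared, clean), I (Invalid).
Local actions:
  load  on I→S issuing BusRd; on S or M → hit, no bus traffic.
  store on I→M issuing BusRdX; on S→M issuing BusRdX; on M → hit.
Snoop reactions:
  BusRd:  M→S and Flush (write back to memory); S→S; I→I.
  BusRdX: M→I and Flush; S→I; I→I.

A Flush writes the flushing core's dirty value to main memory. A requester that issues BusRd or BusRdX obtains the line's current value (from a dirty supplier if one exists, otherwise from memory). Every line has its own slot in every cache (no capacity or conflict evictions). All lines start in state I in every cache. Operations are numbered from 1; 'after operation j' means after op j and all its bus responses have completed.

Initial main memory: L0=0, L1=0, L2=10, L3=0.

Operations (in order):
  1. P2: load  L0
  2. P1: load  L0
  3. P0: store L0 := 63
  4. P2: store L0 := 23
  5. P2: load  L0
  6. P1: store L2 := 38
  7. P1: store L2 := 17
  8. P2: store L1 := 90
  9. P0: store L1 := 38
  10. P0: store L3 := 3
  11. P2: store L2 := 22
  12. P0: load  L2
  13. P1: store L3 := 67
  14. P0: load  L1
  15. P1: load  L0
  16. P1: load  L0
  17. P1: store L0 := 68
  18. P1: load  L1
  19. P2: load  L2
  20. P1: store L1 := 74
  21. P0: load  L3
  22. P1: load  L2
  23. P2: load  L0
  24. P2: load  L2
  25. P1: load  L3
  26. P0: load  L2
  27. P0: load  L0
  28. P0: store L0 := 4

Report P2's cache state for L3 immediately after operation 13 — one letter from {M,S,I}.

  op1 P2: load  L0 → I/I/S on L0; bus BusRd; mem=0
  op2 P1: load  L0 → I/S/S on L0; bus BusRd; mem=0
  op3 P0: store L0 := 63 → M/I/I on L0; bus BusRdX; mem=0
  op4 P2: store L0 := 23 → I/I/M on L0; bus BusRdX Flush; mem=63
  op5 P2: load  L0 → I/I/M on L0; bus (none); mem=63
  op6 P1: store L2 := 38 → I/M/I on L2; bus BusRdX; mem=10
  op7 P1: store L2 := 17 → I/M/I on L2; bus (none); mem=10
  op8 P2: store L1 := 90 → I/I/M on L1; bus BusRdX; mem=0
  op9 P0: store L1 := 38 → M/I/I on L1; bus BusRdX Flush; mem=90
  op10 P0: store L3 := 3 → M/I/I on L3; bus BusRdX; mem=0
  op11 P2: store L2 := 22 → I/I/M on L2; bus BusRdX Flush; mem=17
  op12 P0: load  L2 → S/I/S on L2; bus BusRd Flush; mem=22
  op13 P1: store L3 := 67 → I/M/I on L3; bus BusRdX Flush; mem=3
  op14 P0: load  L1 → M/I/I on L1; bus (none); mem=90
  op15 P1: load  L0 → I/S/S on L0; bus BusRd Flush; mem=23
  op16 P1: load  L0 → I/S/S on L0; bus (none); mem=23
  op17 P1: store L0 := 68 → I/M/I on L0; bus BusRdX; mem=23
  op18 P1: load  L1 → S/S/I on L1; bus BusRd Flush; mem=38
  op19 P2: load  L2 → S/I/S on L2; bus (none); mem=22
  op20 P1: store L1 := 74 → I/M/I on L1; bus BusRdX; mem=38
  op21 P0: load  L3 → S/S/I on L3; bus BusRd Flush; mem=67
  op22 P1: load  L2 → S/S/S on L2; bus BusRd; mem=22
  op23 P2: load  L0 → I/S/S on L0; bus BusRd Flush; mem=68
  op24 P2: load  L2 → S/S/S on L2; bus (none); mem=22
  op25 P1: load  L3 → S/S/I on L3; bus (none); mem=67
  op26 P0: load  L2 → S/S/S on L2; bus (none); mem=22
  op27 P0: load  L0 → S/S/S on L0; bus BusRd; mem=68
  op28 P0: store L0 := 4 → M/I/I on L0; bus BusRdX; mem=68

state = I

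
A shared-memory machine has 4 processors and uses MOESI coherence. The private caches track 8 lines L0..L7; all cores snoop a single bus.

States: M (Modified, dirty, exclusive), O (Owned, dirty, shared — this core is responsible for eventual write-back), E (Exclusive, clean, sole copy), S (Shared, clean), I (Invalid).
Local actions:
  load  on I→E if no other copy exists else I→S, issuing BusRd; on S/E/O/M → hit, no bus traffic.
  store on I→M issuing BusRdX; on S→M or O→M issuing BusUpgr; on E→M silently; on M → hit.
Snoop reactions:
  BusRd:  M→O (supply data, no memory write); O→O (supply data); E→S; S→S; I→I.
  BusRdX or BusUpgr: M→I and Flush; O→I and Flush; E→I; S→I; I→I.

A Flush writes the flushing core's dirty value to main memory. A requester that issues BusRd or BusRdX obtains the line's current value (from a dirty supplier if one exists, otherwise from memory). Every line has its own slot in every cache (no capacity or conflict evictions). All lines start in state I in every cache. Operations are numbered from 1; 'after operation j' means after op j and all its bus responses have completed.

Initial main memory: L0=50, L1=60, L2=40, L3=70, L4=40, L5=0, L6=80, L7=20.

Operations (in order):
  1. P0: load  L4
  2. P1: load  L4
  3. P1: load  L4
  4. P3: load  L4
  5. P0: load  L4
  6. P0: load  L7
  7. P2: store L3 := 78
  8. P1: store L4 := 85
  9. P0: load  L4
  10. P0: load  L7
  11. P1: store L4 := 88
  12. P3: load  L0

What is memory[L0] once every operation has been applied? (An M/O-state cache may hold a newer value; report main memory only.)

memory[L0] = 50

[1] P0: load  L4 | P0:E(40), P1:I, P2:I, P3:I | bus: BusRd
[2] P1: load  L4 | P0:S(40), P1:S(40), P2:I, P3:I | bus: BusRd
[3] P1: load  L4 | P0:S(40), P1:S(40), P2:I, P3:I | bus: none
[4] P3: load  L4 | P0:S(40), P1:S(40), P2:I, P3:S(40) | bus: BusRd
[5] P0: load  L4 | P0:S(40), P1:S(40), P2:I, P3:S(40) | bus: none
[6] P0: load  L7 | P0:E(20), P1:I, P2:I, P3:I | bus: BusRd
[7] P2: store L3 := 78 | P0:I, P1:I, P2:M(78), P3:I | bus: BusRdX
[8] P1: store L4 := 85 | P0:I, P1:M(85), P2:I, P3:I | bus: BusUpgr
[9] P0: load  L4 | P0:S(85), P1:O(85), P2:I, P3:I | bus: BusRd
[10] P0: load  L7 | P0:E(20), P1:I, P2:I, P3:I | bus: none
[11] P1: store L4 := 88 | P0:I, P1:M(88), P2:I, P3:I | bus: BusUpgr
[12] P3: load  L0 | P0:I, P1:I, P2:I, P3:E(50) | bus: BusRd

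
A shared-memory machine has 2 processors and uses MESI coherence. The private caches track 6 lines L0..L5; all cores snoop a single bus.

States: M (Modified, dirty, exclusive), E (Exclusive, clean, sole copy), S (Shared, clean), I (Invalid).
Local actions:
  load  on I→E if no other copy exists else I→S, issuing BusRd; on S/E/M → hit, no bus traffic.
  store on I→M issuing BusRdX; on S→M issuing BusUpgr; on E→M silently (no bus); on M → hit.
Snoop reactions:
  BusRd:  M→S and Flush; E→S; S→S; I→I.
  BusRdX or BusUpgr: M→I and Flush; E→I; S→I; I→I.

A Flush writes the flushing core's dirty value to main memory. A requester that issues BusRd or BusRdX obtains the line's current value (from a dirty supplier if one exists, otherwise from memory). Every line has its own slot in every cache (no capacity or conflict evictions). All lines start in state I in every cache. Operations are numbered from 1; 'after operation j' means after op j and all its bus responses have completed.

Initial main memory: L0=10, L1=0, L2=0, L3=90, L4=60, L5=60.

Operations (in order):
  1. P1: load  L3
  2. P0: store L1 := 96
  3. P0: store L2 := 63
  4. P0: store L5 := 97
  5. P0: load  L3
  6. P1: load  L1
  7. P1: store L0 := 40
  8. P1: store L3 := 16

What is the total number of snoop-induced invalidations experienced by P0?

invalidations = 1

1. P1: load  L3  bus=[BusRd]  L3: P0=I P1=E  mem[L3]=90
2. P0: store L1 := 96  bus=[BusRdX]  L1: P0=M P1=I  mem[L1]=0
3. P0: store L2 := 63  bus=[BusRdX]  L2: P0=M P1=I  mem[L2]=0
4. P0: store L5 := 97  bus=[BusRdX]  L5: P0=M P1=I  mem[L5]=60
5. P0: load  L3  bus=[BusRd]  L3: P0=S P1=S  mem[L3]=90
6. P1: load  L1  bus=[BusRd,Flush]  L1: P0=S P1=S  mem[L1]=96
7. P1: store L0 := 40  bus=[BusRdX]  L0: P0=I P1=M  mem[L0]=10
8. P1: store L3 := 16  bus=[BusUpgr]  L3: P0=I P1=M  mem[L3]=90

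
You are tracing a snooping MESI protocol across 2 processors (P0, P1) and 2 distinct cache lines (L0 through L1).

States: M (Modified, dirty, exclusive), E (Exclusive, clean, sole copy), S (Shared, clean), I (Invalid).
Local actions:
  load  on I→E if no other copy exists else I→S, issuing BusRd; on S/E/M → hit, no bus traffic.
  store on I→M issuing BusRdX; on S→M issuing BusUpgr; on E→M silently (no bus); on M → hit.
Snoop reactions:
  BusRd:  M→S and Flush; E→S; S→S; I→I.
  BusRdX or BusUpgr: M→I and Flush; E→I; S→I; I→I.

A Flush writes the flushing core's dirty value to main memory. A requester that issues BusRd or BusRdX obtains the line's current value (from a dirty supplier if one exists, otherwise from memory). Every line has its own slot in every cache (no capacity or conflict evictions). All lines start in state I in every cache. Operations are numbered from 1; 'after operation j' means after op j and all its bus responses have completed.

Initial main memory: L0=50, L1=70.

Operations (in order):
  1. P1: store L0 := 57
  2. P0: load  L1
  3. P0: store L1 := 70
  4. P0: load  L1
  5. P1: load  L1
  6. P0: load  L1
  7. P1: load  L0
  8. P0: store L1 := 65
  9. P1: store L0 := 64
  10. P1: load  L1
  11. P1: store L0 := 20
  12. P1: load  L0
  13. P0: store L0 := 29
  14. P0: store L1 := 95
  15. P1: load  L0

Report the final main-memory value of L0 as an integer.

memory[L0] = 29

1. P1: store L0 := 57  bus=[BusRdX]  L0: P0=I P1=M  mem[L0]=50
2. P0: load  L1  bus=[BusRd]  L1: P0=E P1=I  mem[L1]=70
3. P0: store L1 := 70  bus=[-]  L1: P0=M P1=I  mem[L1]=70
4. P0: load  L1  bus=[-]  L1: P0=M P1=I  mem[L1]=70
5. P1: load  L1  bus=[BusRd,Flush]  L1: P0=S P1=S  mem[L1]=70
6. P0: load  L1  bus=[-]  L1: P0=S P1=S  mem[L1]=70
7. P1: load  L0  bus=[-]  L0: P0=I P1=M  mem[L0]=50
8. P0: store L1 := 65  bus=[BusUpgr]  L1: P0=M P1=I  mem[L1]=70
9. P1: store L0 := 64  bus=[-]  L0: P0=I P1=M  mem[L0]=50
10. P1: load  L1  bus=[BusRd,Flush]  L1: P0=S P1=S  mem[L1]=65
11. P1: store L0 := 20  bus=[-]  L0: P0=I P1=M  mem[L0]=50
12. P1: load  L0  bus=[-]  L0: P0=I P1=M  mem[L0]=50
13. P0: store L0 := 29  bus=[BusRdX,Flush]  L0: P0=M P1=I  mem[L0]=20
14. P0: store L1 := 95  bus=[BusUpgr]  L1: P0=M P1=I  mem[L1]=65
15. P1: load  L0  bus=[BusRd,Flush]  L0: P0=S P1=S  mem[L0]=29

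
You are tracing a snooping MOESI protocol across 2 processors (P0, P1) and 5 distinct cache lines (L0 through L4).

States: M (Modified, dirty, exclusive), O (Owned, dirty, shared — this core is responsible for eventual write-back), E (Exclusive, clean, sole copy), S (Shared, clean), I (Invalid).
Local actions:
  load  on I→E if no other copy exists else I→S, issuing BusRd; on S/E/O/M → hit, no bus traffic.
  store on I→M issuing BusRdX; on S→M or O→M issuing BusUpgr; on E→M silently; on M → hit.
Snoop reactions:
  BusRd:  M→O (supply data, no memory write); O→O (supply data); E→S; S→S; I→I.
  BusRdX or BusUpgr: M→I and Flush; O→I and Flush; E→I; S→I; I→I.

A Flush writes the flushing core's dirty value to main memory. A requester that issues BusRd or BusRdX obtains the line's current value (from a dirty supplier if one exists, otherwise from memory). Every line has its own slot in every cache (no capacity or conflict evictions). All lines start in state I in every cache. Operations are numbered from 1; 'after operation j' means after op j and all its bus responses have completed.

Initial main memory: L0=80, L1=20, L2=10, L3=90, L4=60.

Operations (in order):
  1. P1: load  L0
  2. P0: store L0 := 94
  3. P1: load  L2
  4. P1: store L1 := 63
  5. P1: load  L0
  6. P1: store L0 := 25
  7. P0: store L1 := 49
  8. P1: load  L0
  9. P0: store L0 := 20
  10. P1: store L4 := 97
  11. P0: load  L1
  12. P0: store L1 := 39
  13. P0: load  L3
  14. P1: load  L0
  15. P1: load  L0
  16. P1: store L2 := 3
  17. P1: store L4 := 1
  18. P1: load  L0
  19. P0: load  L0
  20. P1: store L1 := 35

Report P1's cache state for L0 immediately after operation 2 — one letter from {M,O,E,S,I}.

state = I

1. P1: load  L0  bus=[BusRd]  L0: P0=I P1=E  mem[L0]=80
2. P0: store L0 := 94  bus=[BusRdX]  L0: P0=M P1=I  mem[L0]=80
3. P1: load  L2  bus=[BusRd]  L2: P0=I P1=E  mem[L2]=10
4. P1: store L1 := 63  bus=[BusRdX]  L1: P0=I P1=M  mem[L1]=20
5. P1: load  L0  bus=[BusRd]  L0: P0=O P1=S  mem[L0]=80
6. P1: store L0 := 25  bus=[BusUpgr,Flush]  L0: P0=I P1=M  mem[L0]=94
7. P0: store L1 := 49  bus=[BusRdX,Flush]  L1: P0=M P1=I  mem[L1]=63
8. P1: load  L0  bus=[-]  L0: P0=I P1=M  mem[L0]=94
9. P0: store L0 := 20  bus=[BusRdX,Flush]  L0: P0=M P1=I  mem[L0]=25
10. P1: store L4 := 97  bus=[BusRdX]  L4: P0=I P1=M  mem[L4]=60
11. P0: load  L1  bus=[-]  L1: P0=M P1=I  mem[L1]=63
12. P0: store L1 := 39  bus=[-]  L1: P0=M P1=I  mem[L1]=63
13. P0: load  L3  bus=[BusRd]  L3: P0=E P1=I  mem[L3]=90
14. P1: load  L0  bus=[BusRd]  L0: P0=O P1=S  mem[L0]=25
15. P1: load  L0  bus=[-]  L0: P0=O P1=S  mem[L0]=25
16. P1: store L2 := 3  bus=[-]  L2: P0=I P1=M  mem[L2]=10
17. P1: store L4 := 1  bus=[-]  L4: P0=I P1=M  mem[L4]=60
18. P1: load  L0  bus=[-]  L0: P0=O P1=S  mem[L0]=25
19. P0: load  L0  bus=[-]  L0: P0=O P1=S  mem[L0]=25
20. P1: store L1 := 35  bus=[BusRdX,Flush]  L1: P0=I P1=M  mem[L1]=39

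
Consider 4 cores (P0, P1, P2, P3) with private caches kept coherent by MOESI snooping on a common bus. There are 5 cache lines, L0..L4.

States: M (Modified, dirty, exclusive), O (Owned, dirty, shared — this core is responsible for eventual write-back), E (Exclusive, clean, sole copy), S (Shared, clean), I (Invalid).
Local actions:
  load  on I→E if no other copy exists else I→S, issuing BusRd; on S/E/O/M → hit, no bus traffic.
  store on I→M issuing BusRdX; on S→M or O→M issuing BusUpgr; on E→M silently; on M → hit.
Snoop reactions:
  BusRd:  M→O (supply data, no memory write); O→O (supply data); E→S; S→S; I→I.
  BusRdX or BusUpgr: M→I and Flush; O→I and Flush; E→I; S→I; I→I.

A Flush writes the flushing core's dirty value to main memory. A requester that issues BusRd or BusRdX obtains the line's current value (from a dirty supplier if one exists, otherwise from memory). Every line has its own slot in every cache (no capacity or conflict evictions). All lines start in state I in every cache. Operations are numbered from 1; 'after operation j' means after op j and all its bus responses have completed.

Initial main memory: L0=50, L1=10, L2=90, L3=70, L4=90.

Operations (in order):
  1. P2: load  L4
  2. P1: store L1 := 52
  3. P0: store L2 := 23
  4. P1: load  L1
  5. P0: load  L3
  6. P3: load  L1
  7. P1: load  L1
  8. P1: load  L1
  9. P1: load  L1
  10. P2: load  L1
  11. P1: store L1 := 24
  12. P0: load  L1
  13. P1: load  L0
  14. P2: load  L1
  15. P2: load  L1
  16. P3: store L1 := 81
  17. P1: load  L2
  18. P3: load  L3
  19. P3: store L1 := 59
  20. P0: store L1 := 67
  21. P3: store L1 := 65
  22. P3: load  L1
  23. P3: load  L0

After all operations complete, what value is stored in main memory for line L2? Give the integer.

[1] P2: load  L4 | P0:I, P1:I, P2:E(90), P3:I | bus: BusRd
[2] P1: store L1 := 52 | P0:I, P1:M(52), P2:I, P3:I | bus: BusRdX
[3] P0: store L2 := 23 | P0:M(23), P1:I, P2:I, P3:I | bus: BusRdX
[4] P1: load  L1 | P0:I, P1:M(52), P2:I, P3:I | bus: none
[5] P0: load  L3 | P0:E(70), P1:I, P2:I, P3:I | bus: BusRd
[6] P3: load  L1 | P0:I, P1:O(52), P2:I, P3:S(52) | bus: BusRd
[7] P1: load  L1 | P0:I, P1:O(52), P2:I, P3:S(52) | bus: none
[8] P1: load  L1 | P0:I, P1:O(52), P2:I, P3:S(52) | bus: none
[9] P1: load  L1 | P0:I, P1:O(52), P2:I, P3:S(52) | bus: none
[10] P2: load  L1 | P0:I, P1:O(52), P2:S(52), P3:S(52) | bus: BusRd
[11] P1: store L1 := 24 | P0:I, P1:M(24), P2:I, P3:I | bus: BusUpgr
[12] P0: load  L1 | P0:S(24), P1:O(24), P2:I, P3:I | bus: BusRd
[13] P1: load  L0 | P0:I, P1:E(50), P2:I, P3:I | bus: BusRd
[14] P2: load  L1 | P0:S(24), P1:O(24), P2:S(24), P3:I | bus: BusRd
[15] P2: load  L1 | P0:S(24), P1:O(24), P2:S(24), P3:I | bus: none
[16] P3: store L1 := 81 | P0:I, P1:I, P2:I, P3:M(81) | bus: BusRdX,Flush
[17] P1: load  L2 | P0:O(23), P1:S(23), P2:I, P3:I | bus: BusRd
[18] P3: load  L3 | P0:S(70), P1:I, P2:I, P3:S(70) | bus: BusRd
[19] P3: store L1 := 59 | P0:I, P1:I, P2:I, P3:M(59) | bus: none
[20] P0: store L1 := 67 | P0:M(67), P1:I, P2:I, P3:I | bus: BusRdX,Flush
[21] P3: store L1 := 65 | P0:I, P1:I, P2:I, P3:M(65) | bus: BusRdX,Flush
[22] P3: load  L1 | P0:I, P1:I, P2:I, P3:M(65) | bus: none
[23] P3: load  L0 | P0:I, P1:S(50), P2:I, P3:S(50) | bus: BusRd

memory[L2] = 90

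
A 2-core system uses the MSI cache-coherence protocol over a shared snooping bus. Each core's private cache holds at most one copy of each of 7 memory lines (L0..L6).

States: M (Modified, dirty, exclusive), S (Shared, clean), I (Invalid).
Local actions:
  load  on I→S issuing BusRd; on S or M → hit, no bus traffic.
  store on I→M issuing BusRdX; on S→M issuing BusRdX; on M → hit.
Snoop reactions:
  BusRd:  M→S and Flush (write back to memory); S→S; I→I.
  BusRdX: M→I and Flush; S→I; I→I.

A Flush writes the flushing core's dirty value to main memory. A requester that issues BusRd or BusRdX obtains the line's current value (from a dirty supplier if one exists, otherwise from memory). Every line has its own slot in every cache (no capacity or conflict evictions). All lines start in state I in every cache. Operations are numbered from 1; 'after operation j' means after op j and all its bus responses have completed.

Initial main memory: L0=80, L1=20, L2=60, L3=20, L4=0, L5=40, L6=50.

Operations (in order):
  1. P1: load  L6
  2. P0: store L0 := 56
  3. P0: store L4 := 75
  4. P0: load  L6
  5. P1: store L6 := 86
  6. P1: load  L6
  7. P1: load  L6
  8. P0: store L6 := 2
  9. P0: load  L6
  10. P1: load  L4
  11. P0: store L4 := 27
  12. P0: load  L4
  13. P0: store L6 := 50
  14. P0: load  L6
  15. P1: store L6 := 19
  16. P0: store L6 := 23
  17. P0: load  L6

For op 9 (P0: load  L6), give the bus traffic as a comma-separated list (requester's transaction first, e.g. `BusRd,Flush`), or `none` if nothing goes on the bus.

step 1: P1: load  L6  ⟶  IS  (L6)  txn=BusRd  M[L6]=50
step 2: P0: store L0 := 56  ⟶  MI  (L0)  txn=BusRdX  M[L0]=80
step 3: P0: store L4 := 75  ⟶  MI  (L4)  txn=BusRdX  M[L4]=0
step 4: P0: load  L6  ⟶  SS  (L6)  txn=BusRd  M[L6]=50
step 5: P1: store L6 := 86  ⟶  IM  (L6)  txn=BusRdX  M[L6]=50
step 6: P1: load  L6  ⟶  IM  (L6)  txn=∅  M[L6]=50
step 7: P1: load  L6  ⟶  IM  (L6)  txn=∅  M[L6]=50
step 8: P0: store L6 := 2  ⟶  MI  (L6)  txn=BusRdX+Flush  M[L6]=86
step 9: P0: load  L6  ⟶  MI  (L6)  txn=∅  M[L6]=86
step 10: P1: load  L4  ⟶  SS  (L4)  txn=BusRd+Flush  M[L4]=75
step 11: P0: store L4 := 27  ⟶  MI  (L4)  txn=BusRdX  M[L4]=75
step 12: P0: load  L4  ⟶  MI  (L4)  txn=∅  M[L4]=75
step 13: P0: store L6 := 50  ⟶  MI  (L6)  txn=∅  M[L6]=86
step 14: P0: load  L6  ⟶  MI  (L6)  txn=∅  M[L6]=86
step 15: P1: store L6 := 19  ⟶  IM  (L6)  txn=BusRdX+Flush  M[L6]=50
step 16: P0: store L6 := 23  ⟶  MI  (L6)  txn=BusRdX+Flush  M[L6]=19
step 17: P0: load  L6  ⟶  MI  (L6)  txn=∅  M[L6]=19

bus = none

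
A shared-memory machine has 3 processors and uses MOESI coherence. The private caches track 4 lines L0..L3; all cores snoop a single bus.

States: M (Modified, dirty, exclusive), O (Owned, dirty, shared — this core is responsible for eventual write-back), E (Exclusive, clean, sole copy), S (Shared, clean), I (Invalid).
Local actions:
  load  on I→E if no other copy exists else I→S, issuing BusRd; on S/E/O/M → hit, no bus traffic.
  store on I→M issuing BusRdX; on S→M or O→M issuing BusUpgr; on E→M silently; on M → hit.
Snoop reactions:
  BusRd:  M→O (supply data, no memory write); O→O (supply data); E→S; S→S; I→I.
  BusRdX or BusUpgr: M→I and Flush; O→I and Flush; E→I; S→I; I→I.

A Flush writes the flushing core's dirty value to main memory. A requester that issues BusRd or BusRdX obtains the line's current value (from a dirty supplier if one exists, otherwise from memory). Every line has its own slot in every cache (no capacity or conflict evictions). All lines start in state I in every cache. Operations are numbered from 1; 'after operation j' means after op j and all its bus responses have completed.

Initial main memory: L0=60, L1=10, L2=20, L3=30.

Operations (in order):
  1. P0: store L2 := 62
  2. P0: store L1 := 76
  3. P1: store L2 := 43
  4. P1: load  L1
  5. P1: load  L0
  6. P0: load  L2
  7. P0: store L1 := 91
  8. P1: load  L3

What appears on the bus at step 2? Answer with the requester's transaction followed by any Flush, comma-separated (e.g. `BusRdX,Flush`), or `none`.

bus = BusRdX

[1] P0: store L2 := 62 | P0:M(62), P1:I, P2:I | bus: BusRdX
[2] P0: store L1 := 76 | P0:M(76), P1:I, P2:I | bus: BusRdX
[3] P1: store L2 := 43 | P0:I, P1:M(43), P2:I | bus: BusRdX,Flush
[4] P1: load  L1 | P0:O(76), P1:S(76), P2:I | bus: BusRd
[5] P1: load  L0 | P0:I, P1:E(60), P2:I | bus: BusRd
[6] P0: load  L2 | P0:S(43), P1:O(43), P2:I | bus: BusRd
[7] P0: store L1 := 91 | P0:M(91), P1:I, P2:I | bus: BusUpgr
[8] P1: load  L3 | P0:I, P1:E(30), P2:I | bus: BusRd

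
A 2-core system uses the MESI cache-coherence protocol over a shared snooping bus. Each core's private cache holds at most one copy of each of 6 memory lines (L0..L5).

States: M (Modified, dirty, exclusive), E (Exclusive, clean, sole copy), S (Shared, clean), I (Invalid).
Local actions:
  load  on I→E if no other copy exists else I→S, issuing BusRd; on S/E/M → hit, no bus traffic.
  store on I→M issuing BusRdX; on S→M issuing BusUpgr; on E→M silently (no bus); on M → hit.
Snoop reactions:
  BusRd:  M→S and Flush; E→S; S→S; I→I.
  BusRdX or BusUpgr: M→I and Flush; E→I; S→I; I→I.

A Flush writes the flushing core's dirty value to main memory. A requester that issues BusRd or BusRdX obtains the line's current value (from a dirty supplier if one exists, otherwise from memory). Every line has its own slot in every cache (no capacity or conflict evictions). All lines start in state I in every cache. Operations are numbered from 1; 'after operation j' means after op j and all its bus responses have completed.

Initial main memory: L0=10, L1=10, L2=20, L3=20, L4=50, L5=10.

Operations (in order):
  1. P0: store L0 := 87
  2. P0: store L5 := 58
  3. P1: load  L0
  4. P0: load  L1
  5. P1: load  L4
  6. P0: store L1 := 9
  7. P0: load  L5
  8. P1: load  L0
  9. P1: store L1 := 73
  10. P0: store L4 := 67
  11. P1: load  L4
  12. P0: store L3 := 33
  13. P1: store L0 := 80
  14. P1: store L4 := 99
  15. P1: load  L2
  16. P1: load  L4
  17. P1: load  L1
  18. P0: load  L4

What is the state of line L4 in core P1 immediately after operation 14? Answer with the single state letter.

state = M

step 1: P0: store L0 := 87  ⟶  MI  (L0)  txn=BusRdX  M[L0]=10
step 2: P0: store L5 := 58  ⟶  MI  (L5)  txn=BusRdX  M[L5]=10
step 3: P1: load  L0  ⟶  SS  (L0)  txn=BusRd+Flush  M[L0]=87
step 4: P0: load  L1  ⟶  EI  (L1)  txn=BusRd  M[L1]=10
step 5: P1: load  L4  ⟶  IE  (L4)  txn=BusRd  M[L4]=50
step 6: P0: store L1 := 9  ⟶  MI  (L1)  txn=∅  M[L1]=10
step 7: P0: load  L5  ⟶  MI  (L5)  txn=∅  M[L5]=10
step 8: P1: load  L0  ⟶  SS  (L0)  txn=∅  M[L0]=87
step 9: P1: store L1 := 73  ⟶  IM  (L1)  txn=BusRdX+Flush  M[L1]=9
step 10: P0: store L4 := 67  ⟶  MI  (L4)  txn=BusRdX  M[L4]=50
step 11: P1: load  L4  ⟶  SS  (L4)  txn=BusRd+Flush  M[L4]=67
step 12: P0: store L3 := 33  ⟶  MI  (L3)  txn=BusRdX  M[L3]=20
step 13: P1: store L0 := 80  ⟶  IM  (L0)  txn=BusUpgr  M[L0]=87
step 14: P1: store L4 := 99  ⟶  IM  (L4)  txn=BusUpgr  M[L4]=67
step 15: P1: load  L2  ⟶  IE  (L2)  txn=BusRd  M[L2]=20
step 16: P1: load  L4  ⟶  IM  (L4)  txn=∅  M[L4]=67
step 17: P1: load  L1  ⟶  IM  (L1)  txn=∅  M[L1]=9
step 18: P0: load  L4  ⟶  SS  (L4)  txn=BusRd+Flush  M[L4]=99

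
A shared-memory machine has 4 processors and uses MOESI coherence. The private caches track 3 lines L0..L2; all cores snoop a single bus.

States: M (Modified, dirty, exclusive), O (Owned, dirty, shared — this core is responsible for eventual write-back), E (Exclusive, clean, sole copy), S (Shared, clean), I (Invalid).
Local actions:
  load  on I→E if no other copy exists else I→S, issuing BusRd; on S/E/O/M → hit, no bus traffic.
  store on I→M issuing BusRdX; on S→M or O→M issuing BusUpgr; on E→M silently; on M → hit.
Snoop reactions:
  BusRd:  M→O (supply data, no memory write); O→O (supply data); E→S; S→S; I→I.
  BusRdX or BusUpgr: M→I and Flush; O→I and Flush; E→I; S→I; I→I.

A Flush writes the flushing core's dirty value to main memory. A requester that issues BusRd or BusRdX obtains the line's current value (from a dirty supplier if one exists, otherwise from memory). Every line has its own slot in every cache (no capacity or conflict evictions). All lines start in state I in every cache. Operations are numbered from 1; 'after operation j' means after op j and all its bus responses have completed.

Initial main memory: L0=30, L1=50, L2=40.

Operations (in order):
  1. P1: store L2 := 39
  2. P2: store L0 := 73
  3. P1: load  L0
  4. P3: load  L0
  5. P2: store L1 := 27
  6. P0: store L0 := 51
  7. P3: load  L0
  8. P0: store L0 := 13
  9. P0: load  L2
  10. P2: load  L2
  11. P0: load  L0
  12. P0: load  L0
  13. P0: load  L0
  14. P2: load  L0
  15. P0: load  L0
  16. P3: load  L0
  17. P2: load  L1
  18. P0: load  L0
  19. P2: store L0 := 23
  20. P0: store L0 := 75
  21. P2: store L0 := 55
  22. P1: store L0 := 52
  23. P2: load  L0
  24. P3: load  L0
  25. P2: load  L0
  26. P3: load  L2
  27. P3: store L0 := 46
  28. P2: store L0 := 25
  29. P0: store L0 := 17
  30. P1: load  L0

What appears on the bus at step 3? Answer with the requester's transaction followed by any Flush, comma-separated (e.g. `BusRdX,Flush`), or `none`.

bus = BusRd

[1] P1: store L2 := 39 | P0:I, P1:M(39), P2:I, P3:I | bus: BusRdX
[2] P2: store L0 := 73 | P0:I, P1:I, P2:M(73), P3:I | bus: BusRdX
[3] P1: load  L0 | P0:I, P1:S(73), P2:O(73), P3:I | bus: BusRd
[4] P3: load  L0 | P0:I, P1:S(73), P2:O(73), P3:S(73) | bus: BusRd
[5] P2: store L1 := 27 | P0:I, P1:I, P2:M(27), P3:I | bus: BusRdX
[6] P0: store L0 := 51 | P0:M(51), P1:I, P2:I, P3:I | bus: BusRdX,Flush
[7] P3: load  L0 | P0:O(51), P1:I, P2:I, P3:S(51) | bus: BusRd
[8] P0: store L0 := 13 | P0:M(13), P1:I, P2:I, P3:I | bus: BusUpgr
[9] P0: load  L2 | P0:S(39), P1:O(39), P2:I, P3:I | bus: BusRd
[10] P2: load  L2 | P0:S(39), P1:O(39), P2:S(39), P3:I | bus: BusRd
[11] P0: load  L0 | P0:M(13), P1:I, P2:I, P3:I | bus: none
[12] P0: load  L0 | P0:M(13), P1:I, P2:I, P3:I | bus: none
[13] P0: load  L0 | P0:M(13), P1:I, P2:I, P3:I | bus: none
[14] P2: load  L0 | P0:O(13), P1:I, P2:S(13), P3:I | bus: BusRd
[15] P0: load  L0 | P0:O(13), P1:I, P2:S(13), P3:I | bus: none
[16] P3: load  L0 | P0:O(13), P1:I, P2:S(13), P3:S(13) | bus: BusRd
[17] P2: load  L1 | P0:I, P1:I, P2:M(27), P3:I | bus: none
[18] P0: load  L0 | P0:O(13), P1:I, P2:S(13), P3:S(13) | bus: none
[19] P2: store L0 := 23 | P0:I, P1:I, P2:M(23), P3:I | bus: BusUpgr,Flush
[20] P0: store L0 := 75 | P0:M(75), P1:I, P2:I, P3:I | bus: BusRdX,Flush
[21] P2: store L0 := 55 | P0:I, P1:I, P2:M(55), P3:I | bus: BusRdX,Flush
[22] P1: store L0 := 52 | P0:I, P1:M(52), P2:I, P3:I | bus: BusRdX,Flush
[23] P2: load  L0 | P0:I, P1:O(52), P2:S(52), P3:I | bus: BusRd
[24] P3: load  L0 | P0:I, P1:O(52), P2:S(52), P3:S(52) | bus: BusRd
[25] P2: load  L0 | P0:I, P1:O(52), P2:S(52), P3:S(52) | bus: none
[26] P3: load  L2 | P0:S(39), P1:O(39), P2:S(39), P3:S(39) | bus: BusRd
[27] P3: store L0 := 46 | P0:I, P1:I, P2:I, P3:M(46) | bus: BusUpgr,Flush
[28] P2: store L0 := 25 | P0:I, P1:I, P2:M(25), P3:I | bus: BusRdX,Flush
[29] P0: store L0 := 17 | P0:M(17), P1:I, P2:I, P3:I | bus: BusRdX,Flush
[30] P1: load  L0 | P0:O(17), P1:S(17), P2:I, P3:I | bus: BusRd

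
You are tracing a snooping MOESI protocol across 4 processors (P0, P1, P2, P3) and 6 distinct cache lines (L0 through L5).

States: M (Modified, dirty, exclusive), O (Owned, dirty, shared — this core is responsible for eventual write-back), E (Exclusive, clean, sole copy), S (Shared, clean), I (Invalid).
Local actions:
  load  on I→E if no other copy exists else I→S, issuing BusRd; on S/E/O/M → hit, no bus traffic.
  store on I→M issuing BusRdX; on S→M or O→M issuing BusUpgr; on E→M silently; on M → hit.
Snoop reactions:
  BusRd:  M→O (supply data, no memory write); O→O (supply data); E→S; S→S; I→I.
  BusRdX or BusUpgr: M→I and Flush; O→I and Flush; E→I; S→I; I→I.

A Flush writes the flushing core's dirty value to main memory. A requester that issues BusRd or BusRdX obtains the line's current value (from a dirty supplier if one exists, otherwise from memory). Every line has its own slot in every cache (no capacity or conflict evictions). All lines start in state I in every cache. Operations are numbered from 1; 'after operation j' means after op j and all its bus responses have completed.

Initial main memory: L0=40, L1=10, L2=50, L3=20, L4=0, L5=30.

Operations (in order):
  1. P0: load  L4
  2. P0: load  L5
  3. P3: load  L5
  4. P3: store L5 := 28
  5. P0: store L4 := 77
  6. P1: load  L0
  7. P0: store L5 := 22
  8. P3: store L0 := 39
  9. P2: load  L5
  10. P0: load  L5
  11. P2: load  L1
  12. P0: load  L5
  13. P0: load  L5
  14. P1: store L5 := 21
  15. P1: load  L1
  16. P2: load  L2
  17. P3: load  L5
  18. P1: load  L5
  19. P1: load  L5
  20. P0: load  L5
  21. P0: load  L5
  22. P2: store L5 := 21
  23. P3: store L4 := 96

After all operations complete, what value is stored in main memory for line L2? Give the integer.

memory[L2] = 50

  op1 P0: load  L4 → E/I/I/I on L4; bus BusRd; mem=0
  op2 P0: load  L5 → E/I/I/I on L5; bus BusRd; mem=30
  op3 P3: load  L5 → S/I/I/S on L5; bus BusRd; mem=30
  op4 P3: store L5 := 28 → I/I/I/M on L5; bus BusUpgr; mem=30
  op5 P0: store L4 := 77 → M/I/I/I on L4; bus (none); mem=0
  op6 P1: load  L0 → I/E/I/I on L0; bus BusRd; mem=40
  op7 P0: store L5 := 22 → M/I/I/I on L5; bus BusRdX Flush; mem=28
  op8 P3: store L0 := 39 → I/I/I/M on L0; bus BusRdX; mem=40
  op9 P2: load  L5 → O/I/S/I on L5; bus BusRd; mem=28
  op10 P0: load  L5 → O/I/S/I on L5; bus (none); mem=28
  op11 P2: load  L1 → I/I/E/I on L1; bus BusRd; mem=10
  op12 P0: load  L5 → O/I/S/I on L5; bus (none); mem=28
  op13 P0: load  L5 → O/I/S/I on L5; bus (none); mem=28
  op14 P1: store L5 := 21 → I/M/I/I on L5; bus BusRdX Flush; mem=22
  op15 P1: load  L1 → I/S/S/I on L1; bus BusRd; mem=10
  op16 P2: load  L2 → I/I/E/I on L2; bus BusRd; mem=50
  op17 P3: load  L5 → I/O/I/S on L5; bus BusRd; mem=22
  op18 P1: load  L5 → I/O/I/S on L5; bus (none); mem=22
  op19 P1: load  L5 → I/O/I/S on L5; bus (none); mem=22
  op20 P0: load  L5 → S/O/I/S on L5; bus BusRd; mem=22
  op21 P0: load  L5 → S/O/I/S on L5; bus (none); mem=22
  op22 P2: store L5 := 21 → I/I/M/I on L5; bus BusRdX Flush; mem=21
  op23 P3: store L4 := 96 → I/I/I/M on L4; bus BusRdX Flush; mem=77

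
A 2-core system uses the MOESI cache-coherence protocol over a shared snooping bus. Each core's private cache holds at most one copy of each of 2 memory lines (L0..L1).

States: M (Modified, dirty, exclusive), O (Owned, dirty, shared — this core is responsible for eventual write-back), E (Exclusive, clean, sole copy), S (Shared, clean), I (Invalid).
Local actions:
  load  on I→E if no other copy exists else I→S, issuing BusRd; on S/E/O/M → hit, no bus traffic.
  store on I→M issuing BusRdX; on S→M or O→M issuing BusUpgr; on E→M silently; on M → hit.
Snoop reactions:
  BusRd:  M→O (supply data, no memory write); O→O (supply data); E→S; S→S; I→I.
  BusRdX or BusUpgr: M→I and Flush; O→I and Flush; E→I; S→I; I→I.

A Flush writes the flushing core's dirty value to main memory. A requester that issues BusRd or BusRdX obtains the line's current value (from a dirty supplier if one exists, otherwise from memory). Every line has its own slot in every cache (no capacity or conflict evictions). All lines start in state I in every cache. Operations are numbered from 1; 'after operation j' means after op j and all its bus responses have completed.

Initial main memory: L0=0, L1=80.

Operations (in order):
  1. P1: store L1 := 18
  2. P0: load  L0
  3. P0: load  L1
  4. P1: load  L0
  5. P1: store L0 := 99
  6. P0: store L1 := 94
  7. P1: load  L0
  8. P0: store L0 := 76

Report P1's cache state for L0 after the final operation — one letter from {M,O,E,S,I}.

state = I

[1] P1: store L1 := 18 | P0:I, P1:M(18) | bus: BusRdX
[2] P0: load  L0 | P0:E(0), P1:I | bus: BusRd
[3] P0: load  L1 | P0:S(18), P1:O(18) | bus: BusRd
[4] P1: load  L0 | P0:S(0), P1:S(0) | bus: BusRd
[5] P1: store L0 := 99 | P0:I, P1:M(99) | bus: BusUpgr
[6] P0: store L1 := 94 | P0:M(94), P1:I | bus: BusUpgr,Flush
[7] P1: load  L0 | P0:I, P1:M(99) | bus: none
[8] P0: store L0 := 76 | P0:M(76), P1:I | bus: BusRdX,Flush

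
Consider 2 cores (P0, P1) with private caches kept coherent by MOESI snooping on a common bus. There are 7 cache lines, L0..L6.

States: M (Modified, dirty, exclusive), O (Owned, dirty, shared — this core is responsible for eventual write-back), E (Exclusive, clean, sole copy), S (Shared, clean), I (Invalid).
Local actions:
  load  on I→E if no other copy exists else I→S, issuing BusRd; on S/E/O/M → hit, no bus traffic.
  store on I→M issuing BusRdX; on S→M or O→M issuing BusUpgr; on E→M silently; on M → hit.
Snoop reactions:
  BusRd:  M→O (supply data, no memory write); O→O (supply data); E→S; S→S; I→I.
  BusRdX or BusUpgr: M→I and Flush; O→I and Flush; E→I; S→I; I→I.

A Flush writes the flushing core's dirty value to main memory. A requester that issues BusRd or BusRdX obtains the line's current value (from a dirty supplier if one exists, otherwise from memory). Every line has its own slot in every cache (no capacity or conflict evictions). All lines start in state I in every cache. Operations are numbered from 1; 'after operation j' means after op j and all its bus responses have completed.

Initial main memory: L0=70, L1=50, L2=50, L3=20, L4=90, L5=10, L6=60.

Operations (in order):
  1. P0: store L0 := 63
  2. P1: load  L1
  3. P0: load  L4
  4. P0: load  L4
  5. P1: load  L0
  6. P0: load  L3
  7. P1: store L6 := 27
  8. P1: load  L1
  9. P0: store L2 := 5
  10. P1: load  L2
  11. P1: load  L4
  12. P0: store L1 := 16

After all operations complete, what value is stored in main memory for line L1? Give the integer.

memory[L1] = 50

1. P0: store L0 := 63  bus=[BusRdX]  L0: P0=M P1=I  mem[L0]=70
2. P1: load  L1  bus=[BusRd]  L1: P0=I P1=E  mem[L1]=50
3. P0: load  L4  bus=[BusRd]  L4: P0=E P1=I  mem[L4]=90
4. P0: load  L4  bus=[-]  L4: P0=E P1=I  mem[L4]=90
5. P1: load  L0  bus=[BusRd]  L0: P0=O P1=S  mem[L0]=70
6. P0: load  L3  bus=[BusRd]  L3: P0=E P1=I  mem[L3]=20
7. P1: store L6 := 27  bus=[BusRdX]  L6: P0=I P1=M  mem[L6]=60
8. P1: load  L1  bus=[-]  L1: P0=I P1=E  mem[L1]=50
9. P0: store L2 := 5  bus=[BusRdX]  L2: P0=M P1=I  mem[L2]=50
10. P1: load  L2  bus=[BusRd]  L2: P0=O P1=S  mem[L2]=50
11. P1: load  L4  bus=[BusRd]  L4: P0=S P1=S  mem[L4]=90
12. P0: store L1 := 16  bus=[BusRdX]  L1: P0=M P1=I  mem[L1]=50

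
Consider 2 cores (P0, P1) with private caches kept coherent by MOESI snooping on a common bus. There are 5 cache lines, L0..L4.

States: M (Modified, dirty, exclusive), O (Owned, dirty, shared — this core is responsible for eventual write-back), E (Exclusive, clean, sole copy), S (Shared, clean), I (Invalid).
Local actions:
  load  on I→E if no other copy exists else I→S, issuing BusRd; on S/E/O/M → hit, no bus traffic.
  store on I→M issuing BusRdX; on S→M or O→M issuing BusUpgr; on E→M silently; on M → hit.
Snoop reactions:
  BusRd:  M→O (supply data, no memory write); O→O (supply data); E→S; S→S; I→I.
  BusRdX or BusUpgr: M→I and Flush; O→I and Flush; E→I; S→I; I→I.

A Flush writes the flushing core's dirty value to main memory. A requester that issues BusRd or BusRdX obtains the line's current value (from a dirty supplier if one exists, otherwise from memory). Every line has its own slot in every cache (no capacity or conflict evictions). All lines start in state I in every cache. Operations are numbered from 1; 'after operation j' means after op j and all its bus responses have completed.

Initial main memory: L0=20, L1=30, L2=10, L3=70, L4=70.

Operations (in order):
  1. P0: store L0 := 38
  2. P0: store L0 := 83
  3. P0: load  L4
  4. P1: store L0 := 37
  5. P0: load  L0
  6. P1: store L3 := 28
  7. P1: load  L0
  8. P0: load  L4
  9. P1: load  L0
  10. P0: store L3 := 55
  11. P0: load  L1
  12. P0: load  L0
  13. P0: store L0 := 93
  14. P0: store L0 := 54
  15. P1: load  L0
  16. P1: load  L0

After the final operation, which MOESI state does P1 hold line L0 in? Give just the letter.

step 1: P0: store L0 := 38  ⟶  MI  (L0)  txn=BusRdX  M[L0]=20
step 2: P0: store L0 := 83  ⟶  MI  (L0)  txn=∅  M[L0]=20
step 3: P0: load  L4  ⟶  EI  (L4)  txn=BusRd  M[L4]=70
step 4: P1: store L0 := 37  ⟶  IM  (L0)  txn=BusRdX+Flush  M[L0]=83
step 5: P0: load  L0  ⟶  SO  (L0)  txn=BusRd  M[L0]=83
step 6: P1: store L3 := 28  ⟶  IM  (L3)  txn=BusRdX  M[L3]=70
step 7: P1: load  L0  ⟶  SO  (L0)  txn=∅  M[L0]=83
step 8: P0: load  L4  ⟶  EI  (L4)  txn=∅  M[L4]=70
step 9: P1: load  L0  ⟶  SO  (L0)  txn=∅  M[L0]=83
step 10: P0: store L3 := 55  ⟶  MI  (L3)  txn=BusRdX+Flush  M[L3]=28
step 11: P0: load  L1  ⟶  EI  (L1)  txn=BusRd  M[L1]=30
step 12: P0: load  L0  ⟶  SO  (L0)  txn=∅  M[L0]=83
step 13: P0: store L0 := 93  ⟶  MI  (L0)  txn=BusUpgr+Flush  M[L0]=37
step 14: P0: store L0 := 54  ⟶  MI  (L0)  txn=∅  M[L0]=37
step 15: P1: load  L0  ⟶  OS  (L0)  txn=BusRd  M[L0]=37
step 16: P1: load  L0  ⟶  OS  (L0)  txn=∅  M[L0]=37

state = S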